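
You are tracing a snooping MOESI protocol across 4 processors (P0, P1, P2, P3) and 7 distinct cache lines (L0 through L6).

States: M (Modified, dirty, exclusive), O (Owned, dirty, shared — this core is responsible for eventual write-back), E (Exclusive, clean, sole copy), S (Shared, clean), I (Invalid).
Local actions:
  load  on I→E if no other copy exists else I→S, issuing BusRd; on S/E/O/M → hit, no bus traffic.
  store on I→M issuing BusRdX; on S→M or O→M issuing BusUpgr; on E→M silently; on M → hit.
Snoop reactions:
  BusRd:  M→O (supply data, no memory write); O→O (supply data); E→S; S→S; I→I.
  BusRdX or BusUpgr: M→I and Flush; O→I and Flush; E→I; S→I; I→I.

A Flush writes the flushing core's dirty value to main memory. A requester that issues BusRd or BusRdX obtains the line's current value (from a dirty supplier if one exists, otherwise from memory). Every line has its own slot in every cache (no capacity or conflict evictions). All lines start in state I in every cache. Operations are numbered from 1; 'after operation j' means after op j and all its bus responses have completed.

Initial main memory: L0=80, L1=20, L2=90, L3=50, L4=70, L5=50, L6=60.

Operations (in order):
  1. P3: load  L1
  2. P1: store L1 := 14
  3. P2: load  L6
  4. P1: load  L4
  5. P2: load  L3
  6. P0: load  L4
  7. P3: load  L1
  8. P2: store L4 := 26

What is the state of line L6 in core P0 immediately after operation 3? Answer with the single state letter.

step 1: P3: load  L1  ⟶  IIIE  (L1)  txn=BusRd  M[L1]=20
step 2: P1: store L1 := 14  ⟶  IMII  (L1)  txn=BusRdX  M[L1]=20
step 3: P2: load  L6  ⟶  IIEI  (L6)  txn=BusRd  M[L6]=60
step 4: P1: load  L4  ⟶  IEII  (L4)  txn=BusRd  M[L4]=70
step 5: P2: load  L3  ⟶  IIEI  (L3)  txn=BusRd  M[L3]=50
step 6: P0: load  L4  ⟶  SSII  (L4)  txn=BusRd  M[L4]=70
step 7: P3: load  L1  ⟶  IOIS  (L1)  txn=BusRd  M[L1]=20
step 8: P2: store L4 := 26  ⟶  IIMI  (L4)  txn=BusRdX  M[L4]=70

state = I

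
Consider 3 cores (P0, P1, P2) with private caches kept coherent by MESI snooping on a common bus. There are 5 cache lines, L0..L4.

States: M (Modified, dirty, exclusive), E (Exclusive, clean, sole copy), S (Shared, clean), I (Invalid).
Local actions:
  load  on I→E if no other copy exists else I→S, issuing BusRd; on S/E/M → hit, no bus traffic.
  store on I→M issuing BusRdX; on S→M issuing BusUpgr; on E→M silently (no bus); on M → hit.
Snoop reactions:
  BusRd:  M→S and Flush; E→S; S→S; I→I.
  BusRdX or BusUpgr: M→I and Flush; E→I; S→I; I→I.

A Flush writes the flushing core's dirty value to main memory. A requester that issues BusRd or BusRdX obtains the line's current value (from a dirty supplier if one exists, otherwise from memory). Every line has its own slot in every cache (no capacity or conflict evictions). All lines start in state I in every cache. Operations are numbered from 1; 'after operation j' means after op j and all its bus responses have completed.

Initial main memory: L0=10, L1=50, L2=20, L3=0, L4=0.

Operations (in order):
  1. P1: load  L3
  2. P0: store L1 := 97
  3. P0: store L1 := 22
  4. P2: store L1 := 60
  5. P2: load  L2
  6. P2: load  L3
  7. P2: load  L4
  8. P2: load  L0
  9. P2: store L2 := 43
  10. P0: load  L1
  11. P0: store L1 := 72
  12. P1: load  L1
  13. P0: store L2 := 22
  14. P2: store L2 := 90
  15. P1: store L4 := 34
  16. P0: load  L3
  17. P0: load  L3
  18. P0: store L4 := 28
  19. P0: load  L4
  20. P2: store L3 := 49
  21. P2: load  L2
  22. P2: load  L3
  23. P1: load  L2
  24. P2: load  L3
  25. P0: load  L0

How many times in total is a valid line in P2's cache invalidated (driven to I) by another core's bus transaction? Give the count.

invalidations = 3

step 1: P1: load  L3  ⟶  IEI  (L3)  txn=BusRd  M[L3]=0
step 2: P0: store L1 := 97  ⟶  MII  (L1)  txn=BusRdX  M[L1]=50
step 3: P0: store L1 := 22  ⟶  MII  (L1)  txn=∅  M[L1]=50
step 4: P2: store L1 := 60  ⟶  IIM  (L1)  txn=BusRdX+Flush  M[L1]=22
step 5: P2: load  L2  ⟶  IIE  (L2)  txn=BusRd  M[L2]=20
step 6: P2: load  L3  ⟶  ISS  (L3)  txn=BusRd  M[L3]=0
step 7: P2: load  L4  ⟶  IIE  (L4)  txn=BusRd  M[L4]=0
step 8: P2: load  L0  ⟶  IIE  (L0)  txn=BusRd  M[L0]=10
step 9: P2: store L2 := 43  ⟶  IIM  (L2)  txn=∅  M[L2]=20
step 10: P0: load  L1  ⟶  SIS  (L1)  txn=BusRd+Flush  M[L1]=60
step 11: P0: store L1 := 72  ⟶  MII  (L1)  txn=BusUpgr  M[L1]=60
step 12: P1: load  L1  ⟶  SSI  (L1)  txn=BusRd+Flush  M[L1]=72
step 13: P0: store L2 := 22  ⟶  MII  (L2)  txn=BusRdX+Flush  M[L2]=43
step 14: P2: store L2 := 90  ⟶  IIM  (L2)  txn=BusRdX+Flush  M[L2]=22
step 15: P1: store L4 := 34  ⟶  IMI  (L4)  txn=BusRdX  M[L4]=0
step 16: P0: load  L3  ⟶  SSS  (L3)  txn=BusRd  M[L3]=0
step 17: P0: load  L3  ⟶  SSS  (L3)  txn=∅  M[L3]=0
step 18: P0: store L4 := 28  ⟶  MII  (L4)  txn=BusRdX+Flush  M[L4]=34
step 19: P0: load  L4  ⟶  MII  (L4)  txn=∅  M[L4]=34
step 20: P2: store L3 := 49  ⟶  IIM  (L3)  txn=BusUpgr  M[L3]=0
step 21: P2: load  L2  ⟶  IIM  (L2)  txn=∅  M[L2]=22
step 22: P2: load  L3  ⟶  IIM  (L3)  txn=∅  M[L3]=0
step 23: P1: load  L2  ⟶  ISS  (L2)  txn=BusRd+Flush  M[L2]=90
step 24: P2: load  L3  ⟶  IIM  (L3)  txn=∅  M[L3]=0
step 25: P0: load  L0  ⟶  SIS  (L0)  txn=BusRd  M[L0]=10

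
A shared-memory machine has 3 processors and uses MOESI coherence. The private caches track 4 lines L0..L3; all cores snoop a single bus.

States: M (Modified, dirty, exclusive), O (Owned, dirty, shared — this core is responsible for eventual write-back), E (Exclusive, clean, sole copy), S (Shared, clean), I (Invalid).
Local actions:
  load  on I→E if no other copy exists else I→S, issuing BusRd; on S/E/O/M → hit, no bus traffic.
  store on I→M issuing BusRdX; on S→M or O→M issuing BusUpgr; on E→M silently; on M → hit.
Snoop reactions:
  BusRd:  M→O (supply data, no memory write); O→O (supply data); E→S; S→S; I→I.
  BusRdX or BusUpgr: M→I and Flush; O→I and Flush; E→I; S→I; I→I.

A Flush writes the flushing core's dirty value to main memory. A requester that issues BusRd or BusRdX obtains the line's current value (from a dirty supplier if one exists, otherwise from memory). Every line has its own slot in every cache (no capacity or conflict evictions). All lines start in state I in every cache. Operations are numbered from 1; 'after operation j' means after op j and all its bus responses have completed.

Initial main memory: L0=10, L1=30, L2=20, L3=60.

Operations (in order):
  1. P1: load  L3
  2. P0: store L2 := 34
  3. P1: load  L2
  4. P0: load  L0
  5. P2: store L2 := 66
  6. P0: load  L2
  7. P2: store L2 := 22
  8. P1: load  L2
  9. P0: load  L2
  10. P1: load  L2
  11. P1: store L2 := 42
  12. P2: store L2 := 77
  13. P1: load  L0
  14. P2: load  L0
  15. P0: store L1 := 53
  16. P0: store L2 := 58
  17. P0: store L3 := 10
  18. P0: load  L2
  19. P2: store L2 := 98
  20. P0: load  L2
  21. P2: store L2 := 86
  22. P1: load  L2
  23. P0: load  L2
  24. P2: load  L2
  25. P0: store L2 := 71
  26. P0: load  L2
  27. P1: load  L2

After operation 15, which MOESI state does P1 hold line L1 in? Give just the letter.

state = I

1. P1: load  L3  bus=[BusRd]  L3: P0=I P1=E P2=I  mem[L3]=60
2. P0: store L2 := 34  bus=[BusRdX]  L2: P0=M P1=I P2=I  mem[L2]=20
3. P1: load  L2  bus=[BusRd]  L2: P0=O P1=S P2=I  mem[L2]=20
4. P0: load  L0  bus=[BusRd]  L0: P0=E P1=I P2=I  mem[L0]=10
5. P2: store L2 := 66  bus=[BusRdX,Flush]  L2: P0=I P1=I P2=M  mem[L2]=34
6. P0: load  L2  bus=[BusRd]  L2: P0=S P1=I P2=O  mem[L2]=34
7. P2: store L2 := 22  bus=[BusUpgr]  L2: P0=I P1=I P2=M  mem[L2]=34
8. P1: load  L2  bus=[BusRd]  L2: P0=I P1=S P2=O  mem[L2]=34
9. P0: load  L2  bus=[BusRd]  L2: P0=S P1=S P2=O  mem[L2]=34
10. P1: load  L2  bus=[-]  L2: P0=S P1=S P2=O  mem[L2]=34
11. P1: store L2 := 42  bus=[BusUpgr,Flush]  L2: P0=I P1=M P2=I  mem[L2]=22
12. P2: store L2 := 77  bus=[BusRdX,Flush]  L2: P0=I P1=I P2=M  mem[L2]=42
13. P1: load  L0  bus=[BusRd]  L0: P0=S P1=S P2=I  mem[L0]=10
14. P2: load  L0  bus=[BusRd]  L0: P0=S P1=S P2=S  mem[L0]=10
15. P0: store L1 := 53  bus=[BusRdX]  L1: P0=M P1=I P2=I  mem[L1]=30
16. P0: store L2 := 58  bus=[BusRdX,Flush]  L2: P0=M P1=I P2=I  mem[L2]=77
17. P0: store L3 := 10  bus=[BusRdX]  L3: P0=M P1=I P2=I  mem[L3]=60
18. P0: load  L2  bus=[-]  L2: P0=M P1=I P2=I  mem[L2]=77
19. P2: store L2 := 98  bus=[BusRdX,Flush]  L2: P0=I P1=I P2=M  mem[L2]=58
20. P0: load  L2  bus=[BusRd]  L2: P0=S P1=I P2=O  mem[L2]=58
21. P2: store L2 := 86  bus=[BusUpgr]  L2: P0=I P1=I P2=M  mem[L2]=58
22. P1: load  L2  bus=[BusRd]  L2: P0=I P1=S P2=O  mem[L2]=58
23. P0: load  L2  bus=[BusRd]  L2: P0=S P1=S P2=O  mem[L2]=58
24. P2: load  L2  bus=[-]  L2: P0=S P1=S P2=O  mem[L2]=58
25. P0: store L2 := 71  bus=[BusUpgr,Flush]  L2: P0=M P1=I P2=I  mem[L2]=86
26. P0: load  L2  bus=[-]  L2: P0=M P1=I P2=I  mem[L2]=86
27. P1: load  L2  bus=[BusRd]  L2: P0=O P1=S P2=I  mem[L2]=86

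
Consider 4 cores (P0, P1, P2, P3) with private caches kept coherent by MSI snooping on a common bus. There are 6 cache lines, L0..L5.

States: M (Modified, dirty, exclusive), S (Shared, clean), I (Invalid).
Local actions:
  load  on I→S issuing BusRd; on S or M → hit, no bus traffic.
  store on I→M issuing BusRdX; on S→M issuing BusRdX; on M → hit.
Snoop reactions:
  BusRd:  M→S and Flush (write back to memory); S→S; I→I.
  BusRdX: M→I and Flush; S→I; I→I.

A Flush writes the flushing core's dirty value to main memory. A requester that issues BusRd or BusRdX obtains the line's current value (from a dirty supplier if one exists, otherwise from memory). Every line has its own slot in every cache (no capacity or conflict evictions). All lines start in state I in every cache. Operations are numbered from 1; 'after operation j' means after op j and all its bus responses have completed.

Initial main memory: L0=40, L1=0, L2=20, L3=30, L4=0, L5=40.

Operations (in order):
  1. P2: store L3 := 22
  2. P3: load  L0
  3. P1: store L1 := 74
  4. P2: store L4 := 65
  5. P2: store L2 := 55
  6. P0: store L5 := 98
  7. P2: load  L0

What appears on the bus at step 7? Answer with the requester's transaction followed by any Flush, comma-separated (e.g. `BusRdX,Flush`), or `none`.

1. P2: store L3 := 22  bus=[BusRdX]  L3: P0=I P1=I P2=M P3=I  mem[L3]=30
2. P3: load  L0  bus=[BusRd]  L0: P0=I P1=I P2=I P3=S  mem[L0]=40
3. P1: store L1 := 74  bus=[BusRdX]  L1: P0=I P1=M P2=I P3=I  mem[L1]=0
4. P2: store L4 := 65  bus=[BusRdX]  L4: P0=I P1=I P2=M P3=I  mem[L4]=0
5. P2: store L2 := 55  bus=[BusRdX]  L2: P0=I P1=I P2=M P3=I  mem[L2]=20
6. P0: store L5 := 98  bus=[BusRdX]  L5: P0=M P1=I P2=I P3=I  mem[L5]=40
7. P2: load  L0  bus=[BusRd]  L0: P0=I P1=I P2=S P3=S  mem[L0]=40

bus = BusRd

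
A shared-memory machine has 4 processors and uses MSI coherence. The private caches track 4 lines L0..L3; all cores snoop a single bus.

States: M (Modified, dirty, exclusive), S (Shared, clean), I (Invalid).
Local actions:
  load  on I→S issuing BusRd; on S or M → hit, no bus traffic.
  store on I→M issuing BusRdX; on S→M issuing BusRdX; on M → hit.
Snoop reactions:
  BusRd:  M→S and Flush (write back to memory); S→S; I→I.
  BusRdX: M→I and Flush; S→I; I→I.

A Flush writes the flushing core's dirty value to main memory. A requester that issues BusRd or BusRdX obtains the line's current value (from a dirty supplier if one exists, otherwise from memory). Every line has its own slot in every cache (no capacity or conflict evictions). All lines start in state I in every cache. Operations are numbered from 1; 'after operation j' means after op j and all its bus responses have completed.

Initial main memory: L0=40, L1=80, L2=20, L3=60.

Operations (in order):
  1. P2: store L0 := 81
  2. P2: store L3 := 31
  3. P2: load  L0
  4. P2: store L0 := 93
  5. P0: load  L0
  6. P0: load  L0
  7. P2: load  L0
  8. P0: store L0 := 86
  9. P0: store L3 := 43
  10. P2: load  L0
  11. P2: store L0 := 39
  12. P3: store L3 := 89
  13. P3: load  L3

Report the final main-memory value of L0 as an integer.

memory[L0] = 86

  op1 P2: store L0 := 81 → I/I/M/I on L0; bus BusRdX; mem=40
  op2 P2: store L3 := 31 → I/I/M/I on L3; bus BusRdX; mem=60
  op3 P2: load  L0 → I/I/M/I on L0; bus (none); mem=40
  op4 P2: store L0 := 93 → I/I/M/I on L0; bus (none); mem=40
  op5 P0: load  L0 → S/I/S/I on L0; bus BusRd Flush; mem=93
  op6 P0: load  L0 → S/I/S/I on L0; bus (none); mem=93
  op7 P2: load  L0 → S/I/S/I on L0; bus (none); mem=93
  op8 P0: store L0 := 86 → M/I/I/I on L0; bus BusRdX; mem=93
  op9 P0: store L3 := 43 → M/I/I/I on L3; bus BusRdX Flush; mem=31
  op10 P2: load  L0 → S/I/S/I on L0; bus BusRd Flush; mem=86
  op11 P2: store L0 := 39 → I/I/M/I on L0; bus BusRdX; mem=86
  op12 P3: store L3 := 89 → I/I/I/M on L3; bus BusRdX Flush; mem=43
  op13 P3: load  L3 → I/I/I/M on L3; bus (none); mem=43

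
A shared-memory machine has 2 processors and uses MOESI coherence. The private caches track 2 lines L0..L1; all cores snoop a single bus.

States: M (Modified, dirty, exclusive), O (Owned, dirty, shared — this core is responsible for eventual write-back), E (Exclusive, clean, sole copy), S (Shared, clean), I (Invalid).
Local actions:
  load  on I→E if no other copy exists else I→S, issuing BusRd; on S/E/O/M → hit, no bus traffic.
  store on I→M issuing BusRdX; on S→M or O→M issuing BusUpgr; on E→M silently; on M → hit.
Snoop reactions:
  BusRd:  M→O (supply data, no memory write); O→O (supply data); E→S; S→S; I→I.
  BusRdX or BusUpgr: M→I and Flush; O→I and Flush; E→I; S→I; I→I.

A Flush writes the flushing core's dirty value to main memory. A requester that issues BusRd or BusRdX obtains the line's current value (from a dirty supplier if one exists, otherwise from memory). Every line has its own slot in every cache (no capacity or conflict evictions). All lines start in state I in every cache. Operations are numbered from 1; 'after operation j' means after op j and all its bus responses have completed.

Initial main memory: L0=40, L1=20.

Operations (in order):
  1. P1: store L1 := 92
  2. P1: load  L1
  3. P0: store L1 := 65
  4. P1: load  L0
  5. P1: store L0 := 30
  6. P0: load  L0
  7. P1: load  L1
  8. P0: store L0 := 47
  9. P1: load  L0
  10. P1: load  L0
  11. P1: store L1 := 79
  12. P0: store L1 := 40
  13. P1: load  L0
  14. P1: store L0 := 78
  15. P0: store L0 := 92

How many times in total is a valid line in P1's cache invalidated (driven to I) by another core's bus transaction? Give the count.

invalidations = 4

  op1 P1: store L1 := 92 → I/M on L1; bus BusRdX; mem=20
  op2 P1: load  L1 → I/M on L1; bus (none); mem=20
  op3 P0: store L1 := 65 → M/I on L1; bus BusRdX Flush; mem=92
  op4 P1: load  L0 → I/E on L0; bus BusRd; mem=40
  op5 P1: store L0 := 30 → I/M on L0; bus (none); mem=40
  op6 P0: load  L0 → S/O on L0; bus BusRd; mem=40
  op7 P1: load  L1 → O/S on L1; bus BusRd; mem=92
  op8 P0: store L0 := 47 → M/I on L0; bus BusUpgr Flush; mem=30
  op9 P1: load  L0 → O/S on L0; bus BusRd; mem=30
  op10 P1: load  L0 → O/S on L0; bus (none); mem=30
  op11 P1: store L1 := 79 → I/M on L1; bus BusUpgr Flush; mem=65
  op12 P0: store L1 := 40 → M/I on L1; bus BusRdX Flush; mem=79
  op13 P1: load  L0 → O/S on L0; bus (none); mem=30
  op14 P1: store L0 := 78 → I/M on L0; bus BusUpgr Flush; mem=47
  op15 P0: store L0 := 92 → M/I on L0; bus BusRdX Flush; mem=78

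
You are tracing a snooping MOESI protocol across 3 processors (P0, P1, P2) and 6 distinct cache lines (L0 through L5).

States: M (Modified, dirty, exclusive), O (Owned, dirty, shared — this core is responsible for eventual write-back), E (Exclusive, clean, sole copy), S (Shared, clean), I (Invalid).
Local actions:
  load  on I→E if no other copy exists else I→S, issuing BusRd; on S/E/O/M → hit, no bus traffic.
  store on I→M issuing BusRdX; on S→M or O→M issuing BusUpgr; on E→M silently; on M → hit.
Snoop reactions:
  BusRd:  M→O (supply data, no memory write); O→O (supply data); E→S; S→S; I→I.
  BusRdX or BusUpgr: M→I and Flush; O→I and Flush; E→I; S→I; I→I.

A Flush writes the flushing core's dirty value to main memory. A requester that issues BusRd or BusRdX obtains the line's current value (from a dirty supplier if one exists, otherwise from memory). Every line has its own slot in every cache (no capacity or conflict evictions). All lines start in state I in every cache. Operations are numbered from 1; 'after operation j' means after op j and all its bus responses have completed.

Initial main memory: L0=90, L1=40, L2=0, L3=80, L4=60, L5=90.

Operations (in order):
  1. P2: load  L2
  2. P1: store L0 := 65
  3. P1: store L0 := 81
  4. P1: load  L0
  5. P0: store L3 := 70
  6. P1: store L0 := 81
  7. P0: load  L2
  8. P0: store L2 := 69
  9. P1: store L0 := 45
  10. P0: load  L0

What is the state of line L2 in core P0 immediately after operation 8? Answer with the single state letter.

1. P2: load  L2  bus=[BusRd]  L2: P0=I P1=I P2=E  mem[L2]=0
2. P1: store L0 := 65  bus=[BusRdX]  L0: P0=I P1=M P2=I  mem[L0]=90
3. P1: store L0 := 81  bus=[-]  L0: P0=I P1=M P2=I  mem[L0]=90
4. P1: load  L0  bus=[-]  L0: P0=I P1=M P2=I  mem[L0]=90
5. P0: store L3 := 70  bus=[BusRdX]  L3: P0=M P1=I P2=I  mem[L3]=80
6. P1: store L0 := 81  bus=[-]  L0: P0=I P1=M P2=I  mem[L0]=90
7. P0: load  L2  bus=[BusRd]  L2: P0=S P1=I P2=S  mem[L2]=0
8. P0: store L2 := 69  bus=[BusUpgr]  L2: P0=M P1=I P2=I  mem[L2]=0
9. P1: store L0 := 45  bus=[-]  L0: P0=I P1=M P2=I  mem[L0]=90
10. P0: load  L0  bus=[BusRd]  L0: P0=S P1=O P2=I  mem[L0]=90

state = M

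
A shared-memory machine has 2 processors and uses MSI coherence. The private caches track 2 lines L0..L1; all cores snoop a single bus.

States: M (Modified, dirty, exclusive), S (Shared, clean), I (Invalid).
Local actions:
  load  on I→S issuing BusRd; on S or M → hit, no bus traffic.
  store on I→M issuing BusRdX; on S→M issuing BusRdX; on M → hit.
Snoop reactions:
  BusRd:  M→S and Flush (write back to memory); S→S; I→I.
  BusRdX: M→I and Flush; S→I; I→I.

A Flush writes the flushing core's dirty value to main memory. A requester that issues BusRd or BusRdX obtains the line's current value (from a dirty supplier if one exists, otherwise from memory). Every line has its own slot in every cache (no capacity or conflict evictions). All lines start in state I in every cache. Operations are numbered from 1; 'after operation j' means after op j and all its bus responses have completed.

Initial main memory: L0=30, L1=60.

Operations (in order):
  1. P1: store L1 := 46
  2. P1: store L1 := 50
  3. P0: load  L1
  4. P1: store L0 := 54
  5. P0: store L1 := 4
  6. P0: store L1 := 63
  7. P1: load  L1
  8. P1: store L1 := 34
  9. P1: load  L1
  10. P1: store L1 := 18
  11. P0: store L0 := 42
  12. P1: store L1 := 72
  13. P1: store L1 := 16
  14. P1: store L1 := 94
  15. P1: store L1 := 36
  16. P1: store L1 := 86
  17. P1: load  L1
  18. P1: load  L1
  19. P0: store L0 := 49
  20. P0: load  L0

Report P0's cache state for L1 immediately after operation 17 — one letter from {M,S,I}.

state = I

[1] P1: store L1 := 46 | P0:I, P1:M(46) | bus: BusRdX
[2] P1: store L1 := 50 | P0:I, P1:M(50) | bus: none
[3] P0: load  L1 | P0:S(50), P1:S(50) | bus: BusRd,Flush
[4] P1: store L0 := 54 | P0:I, P1:M(54) | bus: BusRdX
[5] P0: store L1 := 4 | P0:M(4), P1:I | bus: BusRdX
[6] P0: store L1 := 63 | P0:M(63), P1:I | bus: none
[7] P1: load  L1 | P0:S(63), P1:S(63) | bus: BusRd,Flush
[8] P1: store L1 := 34 | P0:I, P1:M(34) | bus: BusRdX
[9] P1: load  L1 | P0:I, P1:M(34) | bus: none
[10] P1: store L1 := 18 | P0:I, P1:M(18) | bus: none
[11] P0: store L0 := 42 | P0:M(42), P1:I | bus: BusRdX,Flush
[12] P1: store L1 := 72 | P0:I, P1:M(72) | bus: none
[13] P1: store L1 := 16 | P0:I, P1:M(16) | bus: none
[14] P1: store L1 := 94 | P0:I, P1:M(94) | bus: none
[15] P1: store L1 := 36 | P0:I, P1:M(36) | bus: none
[16] P1: store L1 := 86 | P0:I, P1:M(86) | bus: none
[17] P1: load  L1 | P0:I, P1:M(86) | bus: none
[18] P1: load  L1 | P0:I, P1:M(86) | bus: none
[19] P0: store L0 := 49 | P0:M(49), P1:I | bus: none
[20] P0: load  L0 | P0:M(49), P1:I | bus: none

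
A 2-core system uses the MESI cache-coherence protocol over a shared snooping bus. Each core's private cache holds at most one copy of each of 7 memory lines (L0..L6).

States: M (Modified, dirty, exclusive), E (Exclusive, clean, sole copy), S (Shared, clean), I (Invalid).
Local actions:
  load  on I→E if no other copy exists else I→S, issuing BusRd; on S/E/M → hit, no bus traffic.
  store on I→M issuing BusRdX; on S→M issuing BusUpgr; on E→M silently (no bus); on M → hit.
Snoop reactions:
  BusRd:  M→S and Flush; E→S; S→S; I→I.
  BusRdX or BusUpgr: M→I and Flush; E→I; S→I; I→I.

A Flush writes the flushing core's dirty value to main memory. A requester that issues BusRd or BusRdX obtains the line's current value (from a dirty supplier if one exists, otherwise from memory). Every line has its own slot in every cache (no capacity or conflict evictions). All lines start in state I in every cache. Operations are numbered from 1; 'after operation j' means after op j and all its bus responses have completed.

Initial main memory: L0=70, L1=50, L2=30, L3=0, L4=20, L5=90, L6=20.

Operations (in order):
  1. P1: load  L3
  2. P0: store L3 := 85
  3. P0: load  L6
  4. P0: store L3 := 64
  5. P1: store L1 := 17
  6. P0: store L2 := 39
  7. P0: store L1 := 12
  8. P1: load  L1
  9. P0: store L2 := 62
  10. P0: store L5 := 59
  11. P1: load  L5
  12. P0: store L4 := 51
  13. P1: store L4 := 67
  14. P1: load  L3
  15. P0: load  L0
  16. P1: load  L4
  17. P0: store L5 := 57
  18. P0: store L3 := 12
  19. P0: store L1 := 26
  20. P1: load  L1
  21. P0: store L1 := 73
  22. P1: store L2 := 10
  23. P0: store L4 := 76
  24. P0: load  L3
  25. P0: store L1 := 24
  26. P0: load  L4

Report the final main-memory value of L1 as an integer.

memory[L1] = 26

[1] P1: load  L3 | P0:I, P1:E(0) | bus: BusRd
[2] P0: store L3 := 85 | P0:M(85), P1:I | bus: BusRdX
[3] P0: load  L6 | P0:E(20), P1:I | bus: BusRd
[4] P0: store L3 := 64 | P0:M(64), P1:I | bus: none
[5] P1: store L1 := 17 | P0:I, P1:M(17) | bus: BusRdX
[6] P0: store L2 := 39 | P0:M(39), P1:I | bus: BusRdX
[7] P0: store L1 := 12 | P0:M(12), P1:I | bus: BusRdX,Flush
[8] P1: load  L1 | P0:S(12), P1:S(12) | bus: BusRd,Flush
[9] P0: store L2 := 62 | P0:M(62), P1:I | bus: none
[10] P0: store L5 := 59 | P0:M(59), P1:I | bus: BusRdX
[11] P1: load  L5 | P0:S(59), P1:S(59) | bus: BusRd,Flush
[12] P0: store L4 := 51 | P0:M(51), P1:I | bus: BusRdX
[13] P1: store L4 := 67 | P0:I, P1:M(67) | bus: BusRdX,Flush
[14] P1: load  L3 | P0:S(64), P1:S(64) | bus: BusRd,Flush
[15] P0: load  L0 | P0:E(70), P1:I | bus: BusRd
[16] P1: load  L4 | P0:I, P1:M(67) | bus: none
[17] P0: store L5 := 57 | P0:M(57), P1:I | bus: BusUpgr
[18] P0: store L3 := 12 | P0:M(12), P1:I | bus: BusUpgr
[19] P0: store L1 := 26 | P0:M(26), P1:I | bus: BusUpgr
[20] P1: load  L1 | P0:S(26), P1:S(26) | bus: BusRd,Flush
[21] P0: store L1 := 73 | P0:M(73), P1:I | bus: BusUpgr
[22] P1: store L2 := 10 | P0:I, P1:M(10) | bus: BusRdX,Flush
[23] P0: store L4 := 76 | P0:M(76), P1:I | bus: BusRdX,Flush
[24] P0: load  L3 | P0:M(12), P1:I | bus: none
[25] P0: store L1 := 24 | P0:M(24), P1:I | bus: none
[26] P0: load  L4 | P0:M(76), P1:I | bus: none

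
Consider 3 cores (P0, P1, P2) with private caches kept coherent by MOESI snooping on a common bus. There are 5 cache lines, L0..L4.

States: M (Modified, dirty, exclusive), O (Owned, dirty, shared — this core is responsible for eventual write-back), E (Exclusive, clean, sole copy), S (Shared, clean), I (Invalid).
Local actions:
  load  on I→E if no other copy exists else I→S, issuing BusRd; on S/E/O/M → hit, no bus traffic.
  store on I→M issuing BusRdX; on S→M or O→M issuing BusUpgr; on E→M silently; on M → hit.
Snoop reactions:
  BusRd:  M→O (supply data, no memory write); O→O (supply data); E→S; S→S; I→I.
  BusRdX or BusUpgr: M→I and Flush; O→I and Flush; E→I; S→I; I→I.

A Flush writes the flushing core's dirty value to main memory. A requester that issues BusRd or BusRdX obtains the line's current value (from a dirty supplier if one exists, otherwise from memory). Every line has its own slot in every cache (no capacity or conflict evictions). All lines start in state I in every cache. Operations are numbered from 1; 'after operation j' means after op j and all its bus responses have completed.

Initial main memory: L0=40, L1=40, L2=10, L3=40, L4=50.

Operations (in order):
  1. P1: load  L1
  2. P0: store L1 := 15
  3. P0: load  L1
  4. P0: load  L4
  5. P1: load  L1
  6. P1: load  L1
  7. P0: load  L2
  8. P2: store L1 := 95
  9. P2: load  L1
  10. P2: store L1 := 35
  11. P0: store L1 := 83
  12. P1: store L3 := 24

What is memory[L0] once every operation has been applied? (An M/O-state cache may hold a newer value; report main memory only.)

memory[L0] = 40

  op1 P1: load  L1 → I/E/I on L1; bus BusRd; mem=40
  op2 P0: store L1 := 15 → M/I/I on L1; bus BusRdX; mem=40
  op3 P0: load  L1 → M/I/I on L1; bus (none); mem=40
  op4 P0: load  L4 → E/I/I on L4; bus BusRd; mem=50
  op5 P1: load  L1 → O/S/I on L1; bus BusRd; mem=40
  op6 P1: load  L1 → O/S/I on L1; bus (none); mem=40
  op7 P0: load  L2 → E/I/I on L2; bus BusRd; mem=10
  op8 P2: store L1 := 95 → I/I/M on L1; bus BusRdX Flush; mem=15
  op9 P2: load  L1 → I/I/M on L1; bus (none); mem=15
  op10 P2: store L1 := 35 → I/I/M on L1; bus (none); mem=15
  op11 P0: store L1 := 83 → M/I/I on L1; bus BusRdX Flush; mem=35
  op12 P1: store L3 := 24 → I/M/I on L3; bus BusRdX; mem=40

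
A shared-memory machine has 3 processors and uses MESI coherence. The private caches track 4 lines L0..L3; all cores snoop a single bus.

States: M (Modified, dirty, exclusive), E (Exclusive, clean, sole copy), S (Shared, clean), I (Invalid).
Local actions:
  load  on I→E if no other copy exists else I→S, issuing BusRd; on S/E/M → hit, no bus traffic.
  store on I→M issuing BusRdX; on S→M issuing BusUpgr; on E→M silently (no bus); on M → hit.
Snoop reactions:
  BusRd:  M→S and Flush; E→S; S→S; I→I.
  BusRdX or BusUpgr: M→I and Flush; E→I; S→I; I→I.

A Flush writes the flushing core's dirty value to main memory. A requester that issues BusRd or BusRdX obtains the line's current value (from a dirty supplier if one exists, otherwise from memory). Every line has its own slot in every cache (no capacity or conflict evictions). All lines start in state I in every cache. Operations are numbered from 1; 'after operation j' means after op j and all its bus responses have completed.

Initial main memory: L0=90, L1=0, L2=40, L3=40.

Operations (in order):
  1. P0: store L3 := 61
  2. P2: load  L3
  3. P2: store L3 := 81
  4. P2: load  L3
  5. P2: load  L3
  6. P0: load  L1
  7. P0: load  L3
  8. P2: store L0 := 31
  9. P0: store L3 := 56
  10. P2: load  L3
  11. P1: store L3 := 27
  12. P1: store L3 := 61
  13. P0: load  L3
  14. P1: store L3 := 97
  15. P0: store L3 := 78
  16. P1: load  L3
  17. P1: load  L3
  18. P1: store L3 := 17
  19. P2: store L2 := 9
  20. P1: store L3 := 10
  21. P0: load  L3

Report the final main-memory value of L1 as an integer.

memory[L1] = 0

1. P0: store L3 := 61  bus=[BusRdX]  L3: P0=M P1=I P2=I  mem[L3]=40
2. P2: load  L3  bus=[BusRd,Flush]  L3: P0=S P1=I P2=S  mem[L3]=61
3. P2: store L3 := 81  bus=[BusUpgr]  L3: P0=I P1=I P2=M  mem[L3]=61
4. P2: load  L3  bus=[-]  L3: P0=I P1=I P2=M  mem[L3]=61
5. P2: load  L3  bus=[-]  L3: P0=I P1=I P2=M  mem[L3]=61
6. P0: load  L1  bus=[BusRd]  L1: P0=E P1=I P2=I  mem[L1]=0
7. P0: load  L3  bus=[BusRd,Flush]  L3: P0=S P1=I P2=S  mem[L3]=81
8. P2: store L0 := 31  bus=[BusRdX]  L0: P0=I P1=I P2=M  mem[L0]=90
9. P0: store L3 := 56  bus=[BusUpgr]  L3: P0=M P1=I P2=I  mem[L3]=81
10. P2: load  L3  bus=[BusRd,Flush]  L3: P0=S P1=I P2=S  mem[L3]=56
11. P1: store L3 := 27  bus=[BusRdX]  L3: P0=I P1=M P2=I  mem[L3]=56
12. P1: store L3 := 61  bus=[-]  L3: P0=I P1=M P2=I  mem[L3]=56
13. P0: load  L3  bus=[BusRd,Flush]  L3: P0=S P1=S P2=I  mem[L3]=61
14. P1: store L3 := 97  bus=[BusUpgr]  L3: P0=I P1=M P2=I  mem[L3]=61
15. P0: store L3 := 78  bus=[BusRdX,Flush]  L3: P0=M P1=I P2=I  mem[L3]=97
16. P1: load  L3  bus=[BusRd,Flush]  L3: P0=S P1=S P2=I  mem[L3]=78
17. P1: load  L3  bus=[-]  L3: P0=S P1=S P2=I  mem[L3]=78
18. P1: store L3 := 17  bus=[BusUpgr]  L3: P0=I P1=M P2=I  mem[L3]=78
19. P2: store L2 := 9  bus=[BusRdX]  L2: P0=I P1=I P2=M  mem[L2]=40
20. P1: store L3 := 10  bus=[-]  L3: P0=I P1=M P2=I  mem[L3]=78
21. P0: load  L3  bus=[BusRd,Flush]  L3: P0=S P1=S P2=I  mem[L3]=10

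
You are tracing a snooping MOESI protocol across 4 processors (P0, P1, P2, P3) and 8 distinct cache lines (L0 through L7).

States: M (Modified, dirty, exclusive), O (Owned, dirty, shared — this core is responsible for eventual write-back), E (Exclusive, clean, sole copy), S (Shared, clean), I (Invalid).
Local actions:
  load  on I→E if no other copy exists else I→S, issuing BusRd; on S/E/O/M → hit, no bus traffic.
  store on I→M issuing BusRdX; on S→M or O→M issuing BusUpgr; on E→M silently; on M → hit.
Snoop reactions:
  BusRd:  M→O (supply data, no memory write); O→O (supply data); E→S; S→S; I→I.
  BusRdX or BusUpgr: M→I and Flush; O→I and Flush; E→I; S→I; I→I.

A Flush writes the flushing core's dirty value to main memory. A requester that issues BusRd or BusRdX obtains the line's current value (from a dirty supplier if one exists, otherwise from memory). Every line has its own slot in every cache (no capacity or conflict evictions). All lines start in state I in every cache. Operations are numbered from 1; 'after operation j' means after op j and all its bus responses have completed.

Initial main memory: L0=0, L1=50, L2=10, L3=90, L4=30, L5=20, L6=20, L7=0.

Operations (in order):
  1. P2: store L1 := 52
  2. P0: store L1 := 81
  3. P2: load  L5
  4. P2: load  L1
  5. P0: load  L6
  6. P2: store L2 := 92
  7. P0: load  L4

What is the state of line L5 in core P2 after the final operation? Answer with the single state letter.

state = E

1. P2: store L1 := 52  bus=[BusRdX]  L1: P0=I P1=I P2=M P3=I  mem[L1]=50
2. P0: store L1 := 81  bus=[BusRdX,Flush]  L1: P0=M P1=I P2=I P3=I  mem[L1]=52
3. P2: load  L5  bus=[BusRd]  L5: P0=I P1=I P2=E P3=I  mem[L5]=20
4. P2: load  L1  bus=[BusRd]  L1: P0=O P1=I P2=S P3=I  mem[L1]=52
5. P0: load  L6  bus=[BusRd]  L6: P0=E P1=I P2=I P3=I  mem[L6]=20
6. P2: store L2 := 92  bus=[BusRdX]  L2: P0=I P1=I P2=M P3=I  mem[L2]=10
7. P0: load  L4  bus=[BusRd]  L4: P0=E P1=I P2=I P3=I  mem[L4]=30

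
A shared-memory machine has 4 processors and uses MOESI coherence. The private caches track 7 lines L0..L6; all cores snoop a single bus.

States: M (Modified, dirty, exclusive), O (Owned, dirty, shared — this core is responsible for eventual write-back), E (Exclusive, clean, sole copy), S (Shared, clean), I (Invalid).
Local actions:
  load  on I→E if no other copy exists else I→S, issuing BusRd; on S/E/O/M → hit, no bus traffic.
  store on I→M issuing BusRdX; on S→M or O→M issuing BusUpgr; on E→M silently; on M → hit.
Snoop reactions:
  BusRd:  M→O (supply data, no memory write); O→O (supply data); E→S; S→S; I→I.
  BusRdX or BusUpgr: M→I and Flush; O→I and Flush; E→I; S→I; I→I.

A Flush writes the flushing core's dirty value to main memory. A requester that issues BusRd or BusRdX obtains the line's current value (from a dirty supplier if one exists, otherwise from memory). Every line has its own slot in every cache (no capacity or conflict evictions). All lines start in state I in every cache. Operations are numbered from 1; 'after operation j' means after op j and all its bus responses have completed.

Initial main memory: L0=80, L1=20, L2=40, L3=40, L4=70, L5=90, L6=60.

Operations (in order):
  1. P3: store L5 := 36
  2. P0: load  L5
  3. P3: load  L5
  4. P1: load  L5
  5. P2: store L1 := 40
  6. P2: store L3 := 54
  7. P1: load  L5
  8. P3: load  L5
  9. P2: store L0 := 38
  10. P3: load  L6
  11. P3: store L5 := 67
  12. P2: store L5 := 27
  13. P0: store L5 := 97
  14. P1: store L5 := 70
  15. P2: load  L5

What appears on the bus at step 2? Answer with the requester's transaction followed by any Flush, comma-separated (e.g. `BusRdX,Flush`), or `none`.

step 1: P3: store L5 := 36  ⟶  IIIM  (L5)  txn=BusRdX  M[L5]=90
step 2: P0: load  L5  ⟶  SIIO  (L5)  txn=BusRd  M[L5]=90
step 3: P3: load  L5  ⟶  SIIO  (L5)  txn=∅  M[L5]=90
step 4: P1: load  L5  ⟶  SSIO  (L5)  txn=BusRd  M[L5]=90
step 5: P2: store L1 := 40  ⟶  IIMI  (L1)  txn=BusRdX  M[L1]=20
step 6: P2: store L3 := 54  ⟶  IIMI  (L3)  txn=BusRdX  M[L3]=40
step 7: P1: load  L5  ⟶  SSIO  (L5)  txn=∅  M[L5]=90
step 8: P3: load  L5  ⟶  SSIO  (L5)  txn=∅  M[L5]=90
step 9: P2: store L0 := 38  ⟶  IIMI  (L0)  txn=BusRdX  M[L0]=80
step 10: P3: load  L6  ⟶  IIIE  (L6)  txn=BusRd  M[L6]=60
step 11: P3: store L5 := 67  ⟶  IIIM  (L5)  txn=BusUpgr  M[L5]=90
step 12: P2: store L5 := 27  ⟶  IIMI  (L5)  txn=BusRdX+Flush  M[L5]=67
step 13: P0: store L5 := 97  ⟶  MIII  (L5)  txn=BusRdX+Flush  M[L5]=27
step 14: P1: store L5 := 70  ⟶  IMII  (L5)  txn=BusRdX+Flush  M[L5]=97
step 15: P2: load  L5  ⟶  IOSI  (L5)  txn=BusRd  M[L5]=97

bus = BusRd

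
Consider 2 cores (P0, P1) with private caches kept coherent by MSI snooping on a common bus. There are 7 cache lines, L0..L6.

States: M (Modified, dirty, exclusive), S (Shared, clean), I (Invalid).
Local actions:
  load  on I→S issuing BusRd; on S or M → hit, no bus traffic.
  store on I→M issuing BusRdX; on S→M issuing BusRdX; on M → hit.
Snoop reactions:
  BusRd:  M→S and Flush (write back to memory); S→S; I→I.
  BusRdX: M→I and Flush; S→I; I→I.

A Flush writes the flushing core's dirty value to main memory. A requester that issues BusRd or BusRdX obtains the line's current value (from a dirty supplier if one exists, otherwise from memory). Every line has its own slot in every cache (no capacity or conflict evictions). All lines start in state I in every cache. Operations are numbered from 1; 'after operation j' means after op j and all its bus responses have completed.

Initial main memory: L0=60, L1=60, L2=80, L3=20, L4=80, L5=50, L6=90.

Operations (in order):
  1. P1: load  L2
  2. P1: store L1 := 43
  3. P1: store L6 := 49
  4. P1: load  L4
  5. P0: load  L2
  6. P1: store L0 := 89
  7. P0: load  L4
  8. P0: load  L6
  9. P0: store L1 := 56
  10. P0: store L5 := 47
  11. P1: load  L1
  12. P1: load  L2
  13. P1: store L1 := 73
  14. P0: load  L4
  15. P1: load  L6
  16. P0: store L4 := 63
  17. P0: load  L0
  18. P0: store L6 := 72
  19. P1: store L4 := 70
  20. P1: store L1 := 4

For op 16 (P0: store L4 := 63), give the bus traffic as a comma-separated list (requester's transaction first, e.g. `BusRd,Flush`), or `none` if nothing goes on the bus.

bus = BusRdX

step 1: P1: load  L2  ⟶  IS  (L2)  txn=BusRd  M[L2]=80
step 2: P1: store L1 := 43  ⟶  IM  (L1)  txn=BusRdX  M[L1]=60
step 3: P1: store L6 := 49  ⟶  IM  (L6)  txn=BusRdX  M[L6]=90
step 4: P1: load  L4  ⟶  IS  (L4)  txn=BusRd  M[L4]=80
step 5: P0: load  L2  ⟶  SS  (L2)  txn=BusRd  M[L2]=80
step 6: P1: store L0 := 89  ⟶  IM  (L0)  txn=BusRdX  M[L0]=60
step 7: P0: load  L4  ⟶  SS  (L4)  txn=BusRd  M[L4]=80
step 8: P0: load  L6  ⟶  SS  (L6)  txn=BusRd+Flush  M[L6]=49
step 9: P0: store L1 := 56  ⟶  MI  (L1)  txn=BusRdX+Flush  M[L1]=43
step 10: P0: store L5 := 47  ⟶  MI  (L5)  txn=BusRdX  M[L5]=50
step 11: P1: load  L1  ⟶  SS  (L1)  txn=BusRd+Flush  M[L1]=56
step 12: P1: load  L2  ⟶  SS  (L2)  txn=∅  M[L2]=80
step 13: P1: store L1 := 73  ⟶  IM  (L1)  txn=BusRdX  M[L1]=56
step 14: P0: load  L4  ⟶  SS  (L4)  txn=∅  M[L4]=80
step 15: P1: load  L6  ⟶  SS  (L6)  txn=∅  M[L6]=49
step 16: P0: store L4 := 63  ⟶  MI  (L4)  txn=BusRdX  M[L4]=80
step 17: P0: load  L0  ⟶  SS  (L0)  txn=BusRd+Flush  M[L0]=89
step 18: P0: store L6 := 72  ⟶  MI  (L6)  txn=BusRdX  M[L6]=49
step 19: P1: store L4 := 70  ⟶  IM  (L4)  txn=BusRdX+Flush  M[L4]=63
step 20: P1: store L1 := 4  ⟶  IM  (L1)  txn=∅  M[L1]=56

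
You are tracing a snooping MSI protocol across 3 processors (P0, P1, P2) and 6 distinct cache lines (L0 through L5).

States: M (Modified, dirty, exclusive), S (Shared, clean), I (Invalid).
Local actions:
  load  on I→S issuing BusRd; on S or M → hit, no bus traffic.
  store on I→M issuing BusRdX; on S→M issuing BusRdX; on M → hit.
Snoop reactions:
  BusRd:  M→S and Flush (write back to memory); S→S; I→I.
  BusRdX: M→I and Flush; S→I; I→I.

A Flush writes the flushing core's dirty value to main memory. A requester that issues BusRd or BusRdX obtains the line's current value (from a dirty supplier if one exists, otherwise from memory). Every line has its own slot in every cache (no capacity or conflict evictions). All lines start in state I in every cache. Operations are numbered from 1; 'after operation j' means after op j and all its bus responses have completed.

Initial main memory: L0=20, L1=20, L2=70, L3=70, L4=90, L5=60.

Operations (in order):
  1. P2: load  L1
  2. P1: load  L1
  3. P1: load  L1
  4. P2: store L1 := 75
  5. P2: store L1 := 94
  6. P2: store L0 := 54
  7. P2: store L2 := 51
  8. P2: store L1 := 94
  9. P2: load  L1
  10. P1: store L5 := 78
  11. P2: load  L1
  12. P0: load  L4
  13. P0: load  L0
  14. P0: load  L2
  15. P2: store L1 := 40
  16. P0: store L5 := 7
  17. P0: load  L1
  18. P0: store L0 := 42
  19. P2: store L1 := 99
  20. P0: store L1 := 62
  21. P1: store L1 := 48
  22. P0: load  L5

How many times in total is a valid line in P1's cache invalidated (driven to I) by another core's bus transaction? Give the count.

invalidations = 2

1. P2: load  L1  bus=[BusRd]  L1: P0=I P1=I P2=S  mem[L1]=20
2. P1: load  L1  bus=[BusRd]  L1: P0=I P1=S P2=S  mem[L1]=20
3. P1: load  L1  bus=[-]  L1: P0=I P1=S P2=S  mem[L1]=20
4. P2: store L1 := 75  bus=[BusRdX]  L1: P0=I P1=I P2=M  mem[L1]=20
5. P2: store L1 := 94  bus=[-]  L1: P0=I P1=I P2=M  mem[L1]=20
6. P2: store L0 := 54  bus=[BusRdX]  L0: P0=I P1=I P2=M  mem[L0]=20
7. P2: store L2 := 51  bus=[BusRdX]  L2: P0=I P1=I P2=M  mem[L2]=70
8. P2: store L1 := 94  bus=[-]  L1: P0=I P1=I P2=M  mem[L1]=20
9. P2: load  L1  bus=[-]  L1: P0=I P1=I P2=M  mem[L1]=20
10. P1: store L5 := 78  bus=[BusRdX]  L5: P0=I P1=M P2=I  mem[L5]=60
11. P2: load  L1  bus=[-]  L1: P0=I P1=I P2=M  mem[L1]=20
12. P0: load  L4  bus=[BusRd]  L4: P0=S P1=I P2=I  mem[L4]=90
13. P0: load  L0  bus=[BusRd,Flush]  L0: P0=S P1=I P2=S  mem[L0]=54
14. P0: load  L2  bus=[BusRd,Flush]  L2: P0=S P1=I P2=S  mem[L2]=51
15. P2: store L1 := 40  bus=[-]  L1: P0=I P1=I P2=M  mem[L1]=20
16. P0: store L5 := 7  bus=[BusRdX,Flush]  L5: P0=M P1=I P2=I  mem[L5]=78
17. P0: load  L1  bus=[BusRd,Flush]  L1: P0=S P1=I P2=S  mem[L1]=40
18. P0: store L0 := 42  bus=[BusRdX]  L0: P0=M P1=I P2=I  mem[L0]=54
19. P2: store L1 := 99  bus=[BusRdX]  L1: P0=I P1=I P2=M  mem[L1]=40
20. P0: store L1 := 62  bus=[BusRdX,Flush]  L1: P0=M P1=I P2=I  mem[L1]=99
21. P1: store L1 := 48  bus=[BusRdX,Flush]  L1: P0=I P1=M P2=I  mem[L1]=62
22. P0: load  L5  bus=[-]  L5: P0=M P1=I P2=I  mem[L5]=78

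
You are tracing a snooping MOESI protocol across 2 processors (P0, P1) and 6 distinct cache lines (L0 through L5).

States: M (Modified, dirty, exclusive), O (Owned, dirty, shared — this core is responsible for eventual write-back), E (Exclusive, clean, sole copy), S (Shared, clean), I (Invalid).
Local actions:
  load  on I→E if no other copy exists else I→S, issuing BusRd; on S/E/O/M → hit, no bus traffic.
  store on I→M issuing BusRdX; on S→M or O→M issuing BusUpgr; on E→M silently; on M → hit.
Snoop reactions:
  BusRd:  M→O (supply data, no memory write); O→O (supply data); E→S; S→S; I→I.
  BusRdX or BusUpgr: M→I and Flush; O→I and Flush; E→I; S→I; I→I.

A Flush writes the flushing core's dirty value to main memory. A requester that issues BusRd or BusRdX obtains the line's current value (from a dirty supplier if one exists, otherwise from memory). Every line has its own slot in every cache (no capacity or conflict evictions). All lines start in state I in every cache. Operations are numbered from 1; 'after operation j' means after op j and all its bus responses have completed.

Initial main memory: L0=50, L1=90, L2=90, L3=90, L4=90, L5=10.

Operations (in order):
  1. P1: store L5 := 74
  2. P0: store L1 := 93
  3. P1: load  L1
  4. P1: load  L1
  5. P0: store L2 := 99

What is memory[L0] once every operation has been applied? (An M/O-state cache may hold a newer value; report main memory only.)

[1] P1: store L5 := 74 | P0:I, P1:M(74) | bus: BusRdX
[2] P0: store L1 := 93 | P0:M(93), P1:I | bus: BusRdX
[3] P1: load  L1 | P0:O(93), P1:S(93) | bus: BusRd
[4] P1: load  L1 | P0:O(93), P1:S(93) | bus: none
[5] P0: store L2 := 99 | P0:M(99), P1:I | bus: BusRdX

memory[L0] = 50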